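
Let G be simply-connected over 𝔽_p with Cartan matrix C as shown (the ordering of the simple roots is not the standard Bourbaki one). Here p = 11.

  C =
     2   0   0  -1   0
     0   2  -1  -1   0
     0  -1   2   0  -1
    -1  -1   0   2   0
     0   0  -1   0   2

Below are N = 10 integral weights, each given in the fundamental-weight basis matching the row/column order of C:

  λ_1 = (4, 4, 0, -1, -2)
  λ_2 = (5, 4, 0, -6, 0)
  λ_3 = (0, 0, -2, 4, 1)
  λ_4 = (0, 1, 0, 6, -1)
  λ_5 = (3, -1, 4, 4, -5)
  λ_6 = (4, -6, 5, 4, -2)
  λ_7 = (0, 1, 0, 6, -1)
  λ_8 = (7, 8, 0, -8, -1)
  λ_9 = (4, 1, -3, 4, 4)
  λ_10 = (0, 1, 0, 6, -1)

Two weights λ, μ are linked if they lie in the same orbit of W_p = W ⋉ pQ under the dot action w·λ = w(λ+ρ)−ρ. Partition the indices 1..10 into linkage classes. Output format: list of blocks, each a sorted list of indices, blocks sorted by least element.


A_5 Cartan matrix, 5 simple roots permuted; ρ=(1,1,1,1,1).

Ā_11 reps of the 10 weights (A_5, coords as presented):

    1: (5, 5, 0, 0, 1)
    2: (1, 0, 1, 5, 1)
    3: (1, 0, 1, 5, 1)
    4: (1, 2, 1, 7, 0)
    5: (1, 0, 1, 5, 1)
    6: (5, 5, 0, 0, 1)
    7: (1, 2, 1, 7, 0)
    8: (1, 2, 1, 7, 0)
    9: (1, 0, 1, 5, 1)
    10: (1, 2, 1, 7, 0)

Grouping the 10 weights by Ā_11-representative: 3 linkage classes.

[[1, 6], [2, 3, 5, 9], [4, 7, 8, 10]]


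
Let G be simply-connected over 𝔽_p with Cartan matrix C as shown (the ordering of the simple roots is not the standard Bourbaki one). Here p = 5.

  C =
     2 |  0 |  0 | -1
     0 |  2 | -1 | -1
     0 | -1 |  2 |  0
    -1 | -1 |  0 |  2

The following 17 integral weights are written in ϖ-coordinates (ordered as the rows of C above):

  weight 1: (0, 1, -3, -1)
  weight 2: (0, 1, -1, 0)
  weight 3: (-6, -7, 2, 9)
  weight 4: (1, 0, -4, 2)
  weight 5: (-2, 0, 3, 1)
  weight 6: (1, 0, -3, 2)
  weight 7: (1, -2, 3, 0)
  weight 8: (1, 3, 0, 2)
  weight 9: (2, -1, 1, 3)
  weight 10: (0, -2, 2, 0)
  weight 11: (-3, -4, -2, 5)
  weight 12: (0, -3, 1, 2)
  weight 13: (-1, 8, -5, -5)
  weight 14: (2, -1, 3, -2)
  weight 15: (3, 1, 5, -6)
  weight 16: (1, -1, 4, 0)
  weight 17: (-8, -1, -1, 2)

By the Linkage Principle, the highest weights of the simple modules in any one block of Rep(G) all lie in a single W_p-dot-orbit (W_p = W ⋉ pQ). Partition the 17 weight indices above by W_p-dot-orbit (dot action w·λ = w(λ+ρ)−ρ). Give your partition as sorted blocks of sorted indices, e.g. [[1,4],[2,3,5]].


Dynkin diagram of C (from the 6 off-diagonal −1 entries): A_4.

Alcove-folded reps (p=5, 17 weights, presented ϖ-order):

  λ_1 → (1, 0, 2, 0)
  λ_2 → (1, 2, 0, 1)
  λ_3 → (1, 0, 2, 0)
  λ_4 → (1, 2, 0, 1)
  λ_5 → (1, 1, 2, 0)
  λ_6 → (1, 1, 0, 2)
  λ_7 → (1, 1, 2, 0)
  λ_8 → (1, 0, 2, 0)
  λ_9 → (1, 2, 0, 1)
  λ_10 → (1, 1, 2, 0)
  λ_11 → (1, 1, 2, 0)
  λ_12 → (1, 2, 0, 1)
  λ_13 → (0, 1, 0, 0)
  λ_14 → (1, 1, 2, 0)
  λ_15 → (1, 2, 0, 1)
  λ_16 → (1, 0, 2, 0)
  λ_17 → (1, 0, 2, 0)

These 17 weights hit 5 W_5-dot-orbits; sizes (5, 5, 5, 1, 1):

[[1, 3, 8, 16, 17], [2, 4, 9, 12, 15], [5, 7, 10, 11, 14], [6], [13]]


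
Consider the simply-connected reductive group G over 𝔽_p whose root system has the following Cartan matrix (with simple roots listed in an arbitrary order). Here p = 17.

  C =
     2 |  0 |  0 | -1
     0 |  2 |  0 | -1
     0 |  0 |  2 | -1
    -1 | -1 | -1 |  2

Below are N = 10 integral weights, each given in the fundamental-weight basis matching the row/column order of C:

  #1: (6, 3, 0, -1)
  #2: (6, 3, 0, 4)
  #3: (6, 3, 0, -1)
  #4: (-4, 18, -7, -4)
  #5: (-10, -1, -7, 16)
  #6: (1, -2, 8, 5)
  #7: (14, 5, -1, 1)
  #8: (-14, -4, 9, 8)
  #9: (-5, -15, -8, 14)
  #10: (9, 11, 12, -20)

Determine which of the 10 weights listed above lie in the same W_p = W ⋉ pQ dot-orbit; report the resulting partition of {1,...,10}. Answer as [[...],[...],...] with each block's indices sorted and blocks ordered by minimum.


Type D_4, rank 4, |W|=192; reorder rows/cols to standard.

Ā_17 reps of the 10 weights (D_4, coords as presented):

    λ_1+ρ ↦ (7, 4, 1, 0)
    λ_2+ρ ↦ (7, 4, 1, 0)
    λ_3+ρ ↦ (7, 4, 1, 0)
    λ_4+ρ ↦ (6, 4, 3, 1)
    λ_5+ρ ↦ (9, 0, 6, 0)
    λ_6+ρ ↦ (2, 1, 9, 0)
    λ_7+ρ ↦ (9, 0, 6, 0)
    λ_8+ρ ↦ (6, 4, 3, 1)
    λ_9+ρ ↦ (6, 4, 3, 1)
    λ_10+ρ ↦ (6, 4, 3, 1)

Linkage partition of the 10 weights (4 classes, p=17):

[[1, 2, 3], [4, 8, 9, 10], [5, 7], [6]]


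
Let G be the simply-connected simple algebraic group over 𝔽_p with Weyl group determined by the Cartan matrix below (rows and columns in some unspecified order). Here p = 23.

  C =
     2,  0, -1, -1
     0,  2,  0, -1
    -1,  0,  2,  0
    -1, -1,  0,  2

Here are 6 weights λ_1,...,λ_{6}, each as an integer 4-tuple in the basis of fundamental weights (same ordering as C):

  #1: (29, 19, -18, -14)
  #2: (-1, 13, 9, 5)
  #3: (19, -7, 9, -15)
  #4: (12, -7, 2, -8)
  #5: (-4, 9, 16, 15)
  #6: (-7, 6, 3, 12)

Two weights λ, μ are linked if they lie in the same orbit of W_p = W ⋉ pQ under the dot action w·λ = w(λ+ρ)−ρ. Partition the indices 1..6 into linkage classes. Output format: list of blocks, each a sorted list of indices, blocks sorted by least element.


Type A_4, rank 4, |W|=120; reorder rows/cols to standard.

Folding the 6 weights λ_j+ρ into Ā_23 (reps in the given 4-coord order):

  λ_1+ρ ↦ (0, 7, 3, 6)
  λ_2+ρ ↦ (0, 7, 3, 6)
  λ_3+ρ ↦ (0, 7, 3, 6)
  λ_4+ρ ↦ (0, 7, 3, 6)
  λ_5+ρ ↦ (0, 7, 3, 6)
  λ_6+ρ ↦ (4, 7, 2, 7)

The 6 indices split into 2 linkage classes (same alcove rep ⇔ same W_23-dot-orbit):

[[1, 2, 3, 4, 5], [6]]


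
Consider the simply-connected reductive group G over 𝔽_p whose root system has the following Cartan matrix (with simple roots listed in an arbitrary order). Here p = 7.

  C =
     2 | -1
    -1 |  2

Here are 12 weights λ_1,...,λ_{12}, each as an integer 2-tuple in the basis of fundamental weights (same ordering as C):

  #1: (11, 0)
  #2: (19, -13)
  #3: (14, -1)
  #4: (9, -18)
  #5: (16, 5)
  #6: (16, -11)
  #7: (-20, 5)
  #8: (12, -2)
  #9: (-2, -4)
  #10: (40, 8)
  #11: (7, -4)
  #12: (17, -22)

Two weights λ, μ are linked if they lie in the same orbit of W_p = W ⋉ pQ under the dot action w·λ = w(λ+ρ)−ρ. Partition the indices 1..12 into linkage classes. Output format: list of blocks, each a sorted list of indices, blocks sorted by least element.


Root system A_2: the 2×2 matrix C matches after relabeling.

Each λ_j+ρ reduced to Ā_7; 2-tuples below use C's row order:

  λ_1 → (1, 5);  λ_2 → (1, 5);  λ_3 → (0, 6);  λ_4 → (0, 3);  λ_5 → (4, 2);  λ_6 → (0, 3);  λ_7 → (1, 5);  λ_8 → (1, 5);  λ_9 → (3, 1);  λ_10 → (1, 5);  λ_11 → (4, 2);  λ_12 → (0, 3)

The 12 indices split into 5 linkage classes (same alcove rep ⇔ same W_7-dot-orbit):

[[1, 2, 7, 8, 10], [3], [4, 6, 12], [5, 11], [9]]


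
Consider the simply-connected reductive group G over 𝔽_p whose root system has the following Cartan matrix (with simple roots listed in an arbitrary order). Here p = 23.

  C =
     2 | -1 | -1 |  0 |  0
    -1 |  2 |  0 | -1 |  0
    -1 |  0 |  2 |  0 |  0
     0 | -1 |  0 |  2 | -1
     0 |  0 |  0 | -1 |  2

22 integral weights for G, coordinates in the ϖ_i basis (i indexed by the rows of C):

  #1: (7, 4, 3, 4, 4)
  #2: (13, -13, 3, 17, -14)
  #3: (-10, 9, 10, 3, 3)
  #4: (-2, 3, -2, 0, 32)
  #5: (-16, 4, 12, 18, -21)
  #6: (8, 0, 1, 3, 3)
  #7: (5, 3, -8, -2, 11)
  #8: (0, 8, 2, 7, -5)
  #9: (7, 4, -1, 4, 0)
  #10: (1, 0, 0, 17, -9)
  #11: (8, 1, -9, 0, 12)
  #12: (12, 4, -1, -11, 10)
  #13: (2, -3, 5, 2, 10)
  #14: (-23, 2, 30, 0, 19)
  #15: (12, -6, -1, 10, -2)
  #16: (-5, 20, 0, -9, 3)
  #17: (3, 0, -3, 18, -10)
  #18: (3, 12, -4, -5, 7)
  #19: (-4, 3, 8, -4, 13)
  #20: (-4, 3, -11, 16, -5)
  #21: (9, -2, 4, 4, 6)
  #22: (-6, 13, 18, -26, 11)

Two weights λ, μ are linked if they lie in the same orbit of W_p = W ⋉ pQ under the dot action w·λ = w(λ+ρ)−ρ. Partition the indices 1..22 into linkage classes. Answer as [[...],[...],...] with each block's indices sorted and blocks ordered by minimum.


Type A_5, rank 5, |W|=720; reorder rows/cols to standard.

Folding the 22 weights λ_j+ρ into Ā_23 (reps in the given 5-coord order):

  1: (8, 5, 0, 5, 1) · 2: (2, 5, 3, 7, 5) · 3: (9, 1, 2, 4, 4) · 4: (2, 1, 1, 10, 8) · 5: (2, 1, 1, 10, 8) · 6: (9, 1, 2, 4, 4) · 7: (1, 2, 6, 1, 11) · 8: (1, 9, 3, 4, 4) · 9: (8, 5, 0, 5, 1) · 10: (2, 1, 1, 10, 8) · 11: (1, 2, 6, 1, 11) · 12: (8, 5, 0, 5, 1) · 13: (1, 2, 6, 1, 11) · 14: (2, 1, 1, 10, 8) · 15: (8, 5, 0, 5, 1) · 16: (1, 9, 3, 4, 4) · 17: (2, 1, 1, 10, 8) · 18: (1, 9, 3, 4, 4) · 19: (1, 2, 6, 1, 11) · 20: (1, 9, 3, 4, 4) · 21: (9, 1, 2, 4, 4) · 22: (9, 1, 2, 4, 4)

Grouping the 22 weights by Ā_23-representative: 6 linkage classes.

[[1, 9, 12, 15], [2], [3, 6, 21, 22], [4, 5, 10, 14, 17], [7, 11, 13, 19], [8, 16, 18, 20]]


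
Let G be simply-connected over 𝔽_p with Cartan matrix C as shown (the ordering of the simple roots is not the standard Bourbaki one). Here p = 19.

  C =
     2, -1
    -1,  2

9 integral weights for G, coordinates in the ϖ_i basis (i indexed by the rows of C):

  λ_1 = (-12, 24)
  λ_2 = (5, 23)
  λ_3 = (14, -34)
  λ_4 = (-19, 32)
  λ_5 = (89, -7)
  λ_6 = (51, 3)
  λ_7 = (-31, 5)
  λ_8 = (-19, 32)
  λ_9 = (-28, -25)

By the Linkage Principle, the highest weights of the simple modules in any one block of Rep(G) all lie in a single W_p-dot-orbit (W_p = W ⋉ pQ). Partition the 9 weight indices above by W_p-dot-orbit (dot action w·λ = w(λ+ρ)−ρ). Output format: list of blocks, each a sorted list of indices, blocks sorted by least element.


A_2 Cartan matrix, 2 simple roots permuted; ρ=(1,1).

W_19-reps of the 9 weights in Ā_19 (same 2-coord order as C):

    λ_1+ρ ↦ (5, 8)
    λ_2+ρ ↦ (5, 8)
    λ_3+ρ ↦ (4, 1)
    λ_4+ρ ↦ (4, 1)
    λ_5+ρ ↦ (5, 8)
    λ_6+ρ ↦ (4, 1)
    λ_7+ρ ↦ (5, 8)
    λ_8+ρ ↦ (4, 1)
    λ_9+ρ ↦ (5, 8)

2 distinct reps among the 9 weights ⇒ 2 W_19-linkage classes:

[[1, 2, 5, 7, 9], [3, 4, 6, 8]]


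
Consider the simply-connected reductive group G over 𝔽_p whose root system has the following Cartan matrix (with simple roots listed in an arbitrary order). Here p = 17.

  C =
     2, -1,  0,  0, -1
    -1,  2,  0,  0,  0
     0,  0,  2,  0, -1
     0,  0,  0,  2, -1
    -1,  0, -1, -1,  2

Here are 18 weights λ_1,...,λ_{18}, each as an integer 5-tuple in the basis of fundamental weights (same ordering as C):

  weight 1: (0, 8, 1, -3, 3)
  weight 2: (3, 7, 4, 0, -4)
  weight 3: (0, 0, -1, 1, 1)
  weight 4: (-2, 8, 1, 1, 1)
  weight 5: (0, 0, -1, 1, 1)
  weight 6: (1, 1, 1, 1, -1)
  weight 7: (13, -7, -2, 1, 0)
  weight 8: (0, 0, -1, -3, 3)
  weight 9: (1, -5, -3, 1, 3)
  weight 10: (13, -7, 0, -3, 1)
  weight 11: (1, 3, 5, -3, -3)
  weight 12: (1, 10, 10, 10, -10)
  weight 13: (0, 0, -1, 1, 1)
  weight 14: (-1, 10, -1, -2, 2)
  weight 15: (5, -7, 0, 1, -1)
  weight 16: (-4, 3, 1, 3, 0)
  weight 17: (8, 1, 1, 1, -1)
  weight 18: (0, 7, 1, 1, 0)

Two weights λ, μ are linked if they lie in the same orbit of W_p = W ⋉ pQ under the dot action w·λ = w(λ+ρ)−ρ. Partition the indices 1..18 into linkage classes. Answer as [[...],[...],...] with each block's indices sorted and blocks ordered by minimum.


Type D_5, rank 5, |W|=1920; reorder rows/cols to standard.

Folding the 18 weights λ_j+ρ into Ā_17 (reps in the given 5-coord order):

  1: (1, 8, 2, 2, 1);  2: (1, 8, 2, 2, 1);  3: (1, 1, 0, 2, 2);  4: (1, 8, 2, 2, 1);  5: (1, 1, 0, 2, 2);  6: (2, 2, 2, 2, 0);  7: (0, 6, 1, 2, 0);  8: (1, 1, 0, 2, 2);  9: (2, 2, 2, 2, 0);  10: (0, 6, 1, 2, 0);  11: (2, 2, 2, 2, 0);  12: (2, 2, 2, 2, 0);  13: (1, 1, 0, 2, 2);  14: (0, 11, 0, 1, 2);  15: (0, 6, 1, 2, 0);  16: (1, 1, 0, 2, 2);  17: (2, 2, 2, 2, 0);  18: (1, 8, 2, 2, 1)

These 18 weights hit 5 W_17-dot-orbits; sizes (4, 5, 5, 3, 1):

[[1, 2, 4, 18], [3, 5, 8, 13, 16], [6, 9, 11, 12, 17], [7, 10, 15], [14]]


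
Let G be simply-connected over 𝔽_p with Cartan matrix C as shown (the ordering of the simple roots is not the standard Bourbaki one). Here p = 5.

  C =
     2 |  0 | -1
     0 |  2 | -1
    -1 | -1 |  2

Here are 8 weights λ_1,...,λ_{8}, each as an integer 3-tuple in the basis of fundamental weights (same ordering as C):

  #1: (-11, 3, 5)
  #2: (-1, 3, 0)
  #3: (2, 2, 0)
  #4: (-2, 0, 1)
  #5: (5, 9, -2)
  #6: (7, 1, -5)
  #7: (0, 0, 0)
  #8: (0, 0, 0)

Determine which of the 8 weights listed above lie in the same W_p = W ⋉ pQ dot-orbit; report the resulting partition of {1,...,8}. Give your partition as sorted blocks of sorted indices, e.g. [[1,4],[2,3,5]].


Type A_3, rank 3, |W|=24; reorder rows/cols to standard.

λ_j+ρ reflected into Ā_5 (⟨·,θ^∨⟩≤5); 3-tuples as given:

    λ_1+ρ ↦ (0, 4, 1)
    λ_2+ρ ↦ (0, 4, 1)
    λ_3+ρ ↦ (1, 1, 1)
    λ_4+ρ ↦ (1, 1, 1)
    λ_5+ρ ↦ (0, 4, 1)
    λ_6+ρ ↦ (1, 1, 1)
    λ_7+ρ ↦ (1, 1, 1)
    λ_8+ρ ↦ (1, 1, 1)

The 8 indices split into 2 linkage classes (same alcove rep ⇔ same W_5-dot-orbit):

[[1, 2, 5], [3, 4, 6, 7, 8]]


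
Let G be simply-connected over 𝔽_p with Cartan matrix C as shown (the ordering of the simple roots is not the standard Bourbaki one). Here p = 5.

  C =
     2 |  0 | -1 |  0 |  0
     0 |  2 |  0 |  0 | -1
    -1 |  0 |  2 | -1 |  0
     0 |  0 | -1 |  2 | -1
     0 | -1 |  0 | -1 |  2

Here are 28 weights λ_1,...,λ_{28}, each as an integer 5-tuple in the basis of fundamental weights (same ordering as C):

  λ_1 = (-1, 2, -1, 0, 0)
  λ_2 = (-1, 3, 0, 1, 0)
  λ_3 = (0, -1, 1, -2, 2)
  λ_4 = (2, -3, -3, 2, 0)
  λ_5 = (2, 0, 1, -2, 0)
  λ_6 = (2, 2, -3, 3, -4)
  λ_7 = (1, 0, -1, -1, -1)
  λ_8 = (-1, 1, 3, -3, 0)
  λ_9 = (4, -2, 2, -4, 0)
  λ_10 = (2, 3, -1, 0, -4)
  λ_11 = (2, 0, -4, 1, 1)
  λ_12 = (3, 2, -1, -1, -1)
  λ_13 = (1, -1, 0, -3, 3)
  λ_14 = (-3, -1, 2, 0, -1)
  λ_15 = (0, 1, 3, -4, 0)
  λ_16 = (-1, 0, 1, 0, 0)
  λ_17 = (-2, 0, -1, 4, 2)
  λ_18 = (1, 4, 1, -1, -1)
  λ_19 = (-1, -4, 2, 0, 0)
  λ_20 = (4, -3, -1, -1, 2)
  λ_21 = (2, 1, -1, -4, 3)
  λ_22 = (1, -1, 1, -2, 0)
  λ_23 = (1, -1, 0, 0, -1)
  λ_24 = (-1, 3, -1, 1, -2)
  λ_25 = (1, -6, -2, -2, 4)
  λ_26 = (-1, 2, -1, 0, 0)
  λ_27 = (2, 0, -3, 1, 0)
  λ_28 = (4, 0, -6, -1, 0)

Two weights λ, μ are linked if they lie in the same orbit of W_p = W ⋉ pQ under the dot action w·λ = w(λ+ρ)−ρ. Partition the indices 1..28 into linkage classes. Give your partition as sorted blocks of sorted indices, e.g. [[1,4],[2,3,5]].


A_5 Cartan matrix, 5 simple roots permuted; ρ=(1,1,1,1,1).

W_5-reps of the 28 weights in Ā_5 (same 5-coord order as C):

    [1] (0, 3, 0, 1, 1)
    [2] (1, 1, 2, 0, 1)
    [3] (1, 0, 1, 1, 2)
    [4] (1, 1, 2, 0, 1)
    [5] (2, 0, 1, 1, 0)
    [6] (1, 0, 1, 1, 2)
    [7] (2, 1, 0, 0, 0)
    [8] (0, 1, 2, 1, 1)
    [9] (2, 1, 0, 0, 0)
    [10] (1, 1, 2, 0, 1)
    [11] (0, 1, 2, 1, 1)
    [12] (2, 1, 0, 0, 0)
    [13] (1, 0, 1, 1, 2)
    [14] (2, 0, 1, 1, 0)
    [15] (1, 0, 1, 1, 2)
    [16] (0, 1, 2, 1, 1)
    [17] (2, 0, 1, 1, 0)
    [18] (2, 1, 0, 0, 0)
    [19] (0, 1, 2, 1, 1)
    [20] (2, 1, 0, 0, 0)
    [21] (1, 1, 2, 0, 1)
    [22] (2, 0, 1, 1, 0)
    [23] (2, 0, 1, 1, 0)
    [24] (0, 3, 0, 1, 1)
    [25] (0, 3, 0, 1, 1)
    [26] (0, 3, 0, 1, 1)
    [27] (1, 1, 2, 0, 1)
    [28] (0, 3, 0, 1, 1)

Grouping the 28 weights by Ā_5-representative: 6 linkage classes.

[[1, 24, 25, 26, 28], [2, 4, 10, 21, 27], [3, 6, 13, 15], [5, 14, 17, 22, 23], [7, 9, 12, 18, 20], [8, 11, 16, 19]]


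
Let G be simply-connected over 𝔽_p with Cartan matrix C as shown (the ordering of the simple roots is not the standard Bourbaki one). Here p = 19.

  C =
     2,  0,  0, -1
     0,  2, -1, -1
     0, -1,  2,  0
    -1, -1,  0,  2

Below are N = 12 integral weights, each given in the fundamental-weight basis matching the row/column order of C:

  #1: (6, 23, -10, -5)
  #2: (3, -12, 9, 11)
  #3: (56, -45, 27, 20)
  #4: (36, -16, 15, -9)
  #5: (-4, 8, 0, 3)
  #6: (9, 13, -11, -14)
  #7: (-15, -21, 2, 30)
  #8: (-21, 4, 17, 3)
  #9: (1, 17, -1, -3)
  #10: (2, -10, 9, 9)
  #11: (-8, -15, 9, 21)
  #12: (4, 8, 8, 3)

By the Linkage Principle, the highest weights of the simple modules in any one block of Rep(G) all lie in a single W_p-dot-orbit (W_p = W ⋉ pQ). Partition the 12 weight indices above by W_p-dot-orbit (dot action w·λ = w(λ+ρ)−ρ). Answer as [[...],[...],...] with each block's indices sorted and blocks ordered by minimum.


Cartan matrix: type A_4 (|W|=120); un-permuting the 4 rows.

λ_j+ρ reflected into Ā_19 (⟨·,θ^∨⟩≤19); 4-tuples as given:

  [1] (4, 10, 1, 1);  [2] (4, 10, 1, 1);  [3] (2, 10, 4, 3);  [4] (4, 10, 1, 1);  [5] (3, 9, 1, 1);  [6] (3, 9, 1, 1);  [7] (1, 0, 5, 2);  [8] (4, 10, 1, 1);  [9] (0, 16, 0, 2);  [10] (3, 9, 1, 1);  [11] (4, 10, 1, 1);  [12] (3, 9, 1, 1)

Grouping the 12 weights by Ā_19-representative: 5 linkage classes.

[[1, 2, 4, 8, 11], [3], [5, 6, 10, 12], [7], [9]]


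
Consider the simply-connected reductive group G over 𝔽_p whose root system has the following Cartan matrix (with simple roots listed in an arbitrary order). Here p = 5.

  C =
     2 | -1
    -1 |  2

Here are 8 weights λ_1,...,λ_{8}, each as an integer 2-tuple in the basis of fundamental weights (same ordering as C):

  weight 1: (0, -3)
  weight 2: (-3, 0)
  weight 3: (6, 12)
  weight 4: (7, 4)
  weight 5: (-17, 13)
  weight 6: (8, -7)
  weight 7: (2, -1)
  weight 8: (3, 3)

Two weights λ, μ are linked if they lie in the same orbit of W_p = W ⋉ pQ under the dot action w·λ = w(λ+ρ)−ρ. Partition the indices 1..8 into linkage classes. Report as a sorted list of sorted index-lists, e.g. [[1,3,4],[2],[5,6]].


C ↔ A_2 under row/col permutation; |W(A_2)| = 6.

λ_j+ρ reflected into Ā_5 (⟨·,θ^∨⟩≤5); 2-tuples as given:

    λ_1+ρ ↦ (1, 1)
    λ_2+ρ ↦ (1, 1)
    λ_3+ρ ↦ (3, 0)
    λ_4+ρ ↦ (3, 0)
    λ_5+ρ ↦ (1, 1)
    λ_6+ρ ↦ (1, 1)
    λ_7+ρ ↦ (3, 0)
    λ_8+ρ ↦ (1, 1)

Linkage partition of the 8 weights (2 classes, p=5):

[[1, 2, 5, 6, 8], [3, 4, 7]]


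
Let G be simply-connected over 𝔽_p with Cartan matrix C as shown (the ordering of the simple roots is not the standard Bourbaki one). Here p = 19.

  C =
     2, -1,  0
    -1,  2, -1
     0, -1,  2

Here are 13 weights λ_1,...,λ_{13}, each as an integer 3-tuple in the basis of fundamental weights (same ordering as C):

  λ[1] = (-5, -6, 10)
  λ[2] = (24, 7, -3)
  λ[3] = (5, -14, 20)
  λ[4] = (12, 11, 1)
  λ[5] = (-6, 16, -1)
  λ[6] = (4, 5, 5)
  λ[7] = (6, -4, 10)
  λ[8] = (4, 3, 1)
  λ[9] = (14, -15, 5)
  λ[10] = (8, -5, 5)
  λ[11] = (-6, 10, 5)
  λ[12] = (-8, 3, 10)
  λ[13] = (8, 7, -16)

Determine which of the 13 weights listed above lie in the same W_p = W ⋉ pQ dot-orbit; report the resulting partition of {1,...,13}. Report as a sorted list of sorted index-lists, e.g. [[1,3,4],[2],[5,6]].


Type A_3, rank 3, |W|=24; reorder rows/cols to standard.

Each λ_j+ρ reduced to Ā_19; 3-tuples below use C's row order:

  λ_1+ρ ↦ (5, 4, 2);  λ_2+ρ ↦ (5, 6, 6);  λ_3+ρ ↦ (5, 6, 6);  λ_4+ρ ↦ (5, 6, 6);  λ_5+ρ ↦ (5, 12, 0);  λ_6+ρ ↦ (5, 6, 6);  λ_7+ρ ↦ (4, 3, 8);  λ_8+ρ ↦ (5, 4, 2);  λ_9+ρ ↦ (1, 6, 8);  λ_10+ρ ↦ (5, 4, 2);  λ_11+ρ ↦ (5, 6, 6);  λ_12+ρ ↦ (4, 3, 8);  λ_13+ρ ↦ (2, 7, 8)

The 13 indices split into 6 linkage classes (same alcove rep ⇔ same W_19-dot-orbit):

[[1, 8, 10], [2, 3, 4, 6, 11], [5], [7, 12], [9], [13]]


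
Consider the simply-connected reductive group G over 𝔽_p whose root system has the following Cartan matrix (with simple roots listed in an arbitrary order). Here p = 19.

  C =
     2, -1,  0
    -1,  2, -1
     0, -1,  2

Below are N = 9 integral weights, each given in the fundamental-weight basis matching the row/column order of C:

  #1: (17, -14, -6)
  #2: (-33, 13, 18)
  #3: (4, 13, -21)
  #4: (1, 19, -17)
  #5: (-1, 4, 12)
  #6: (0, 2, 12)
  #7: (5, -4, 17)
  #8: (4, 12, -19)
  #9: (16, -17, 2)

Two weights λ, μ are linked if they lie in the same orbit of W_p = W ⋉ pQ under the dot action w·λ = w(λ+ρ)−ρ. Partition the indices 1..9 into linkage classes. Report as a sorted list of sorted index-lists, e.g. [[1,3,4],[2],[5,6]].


A_3 Cartan matrix, 3 simple roots permuted; ρ=(1,1,1).

λ_j+ρ reflected into Ā_19 (⟨·,θ^∨⟩≤19); 3-tuples as given:

  λ_1 → (0, 5, 13) · λ_2 → (0, 5, 13) · λ_3 → (0, 5, 13) · λ_4 → (1, 3, 13) · λ_5 → (0, 5, 13) · λ_6 → (1, 3, 13) · λ_7 → (1, 3, 13) · λ_8 → (0, 5, 13) · λ_9 → (1, 3, 13)

Grouping the 9 weights by Ā_19-representative: 2 linkage classes.

[[1, 2, 3, 5, 8], [4, 6, 7, 9]]


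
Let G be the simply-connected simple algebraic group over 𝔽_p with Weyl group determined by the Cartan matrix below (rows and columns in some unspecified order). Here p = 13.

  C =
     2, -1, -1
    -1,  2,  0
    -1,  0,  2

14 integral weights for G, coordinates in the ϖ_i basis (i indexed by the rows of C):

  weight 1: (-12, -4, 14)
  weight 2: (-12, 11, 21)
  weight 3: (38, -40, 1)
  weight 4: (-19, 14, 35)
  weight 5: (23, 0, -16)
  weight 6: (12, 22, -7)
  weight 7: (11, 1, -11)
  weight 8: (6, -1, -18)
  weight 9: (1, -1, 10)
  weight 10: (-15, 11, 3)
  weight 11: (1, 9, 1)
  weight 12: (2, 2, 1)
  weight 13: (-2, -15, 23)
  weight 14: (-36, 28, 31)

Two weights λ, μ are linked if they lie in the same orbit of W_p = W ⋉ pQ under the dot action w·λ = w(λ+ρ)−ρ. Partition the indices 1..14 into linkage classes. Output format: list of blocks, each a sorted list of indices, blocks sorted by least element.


C ↔ A_3 under row/col permutation; |W(A_3)| = 24.

λ_j+ρ reflected into Ā_13 (⟨·,θ^∨⟩≤13); 3-tuples as given:

  [1] (2, 9, 1)
  [2] (2, 9, 1)
  [3] (2, 0, 11)
  [4] (3, 3, 2)
  [5] (2, 9, 1)
  [6] (0, 6, 3)
  [7] (2, 1, 9)
  [8] (0, 6, 3)
  [9] (2, 0, 11)
  [10] (2, 1, 9)
  [11] (2, 9, 1)
  [12] (3, 3, 2)
  [13] (2, 9, 1)
  [14] (0, 6, 3)

Grouping the 14 weights by Ā_13-representative: 5 linkage classes.

[[1, 2, 5, 11, 13], [3, 9], [4, 12], [6, 8, 14], [7, 10]]


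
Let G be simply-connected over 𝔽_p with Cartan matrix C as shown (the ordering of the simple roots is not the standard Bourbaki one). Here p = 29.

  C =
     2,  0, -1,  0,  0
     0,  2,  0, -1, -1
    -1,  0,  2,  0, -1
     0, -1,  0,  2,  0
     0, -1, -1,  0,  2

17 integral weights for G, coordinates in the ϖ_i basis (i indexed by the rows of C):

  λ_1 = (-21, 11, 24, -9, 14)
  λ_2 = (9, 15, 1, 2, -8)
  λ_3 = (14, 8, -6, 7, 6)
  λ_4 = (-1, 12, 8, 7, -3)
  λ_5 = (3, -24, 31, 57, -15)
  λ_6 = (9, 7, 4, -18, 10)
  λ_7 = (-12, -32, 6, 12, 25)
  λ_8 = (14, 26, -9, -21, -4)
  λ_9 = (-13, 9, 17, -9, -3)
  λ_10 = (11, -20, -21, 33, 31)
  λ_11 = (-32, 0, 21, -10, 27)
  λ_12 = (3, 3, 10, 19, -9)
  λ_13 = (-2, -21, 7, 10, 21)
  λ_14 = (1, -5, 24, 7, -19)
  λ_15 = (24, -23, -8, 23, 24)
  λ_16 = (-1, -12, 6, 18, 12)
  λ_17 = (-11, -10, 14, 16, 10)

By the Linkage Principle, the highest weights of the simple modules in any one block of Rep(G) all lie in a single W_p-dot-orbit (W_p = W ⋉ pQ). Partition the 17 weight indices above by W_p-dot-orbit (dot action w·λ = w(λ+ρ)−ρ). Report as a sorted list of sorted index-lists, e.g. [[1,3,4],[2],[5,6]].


A_5 Cartan matrix, 5 simple roots permuted; ρ=(1,1,1,1,1).

Ā_29 reps of the 17 weights (A_5, coords as presented):

  [1] (3, 11, 2, 4, 4) · [2] (5, 9, 5, 3, 2) · [3] (5, 9, 5, 3, 2) · [4] (0, 11, 7, 8, 2) · [5] (3, 0, 15, 1, 6) · [6] (5, 9, 5, 3, 2) · [7] (2, 4, 3, 14, 4) · [8] (2, 4, 3, 14, 4) · [9] (12, 0, 4, 8, 2) · [10] (5, 9, 5, 3, 2) · [11] (0, 11, 7, 8, 2) · [12] (2, 4, 3, 14, 4) · [13] (0, 11, 7, 8, 2) · [14] (2, 4, 3, 14, 4) · [15] (2, 4, 3, 14, 4) · [16] (0, 11, 7, 8, 2) · [17] (5, 9, 5, 3, 2)

The 17 indices split into 6 linkage classes (same alcove rep ⇔ same W_29-dot-orbit):

[[1], [2, 3, 6, 10, 17], [4, 11, 13, 16], [5], [7, 8, 12, 14, 15], [9]]


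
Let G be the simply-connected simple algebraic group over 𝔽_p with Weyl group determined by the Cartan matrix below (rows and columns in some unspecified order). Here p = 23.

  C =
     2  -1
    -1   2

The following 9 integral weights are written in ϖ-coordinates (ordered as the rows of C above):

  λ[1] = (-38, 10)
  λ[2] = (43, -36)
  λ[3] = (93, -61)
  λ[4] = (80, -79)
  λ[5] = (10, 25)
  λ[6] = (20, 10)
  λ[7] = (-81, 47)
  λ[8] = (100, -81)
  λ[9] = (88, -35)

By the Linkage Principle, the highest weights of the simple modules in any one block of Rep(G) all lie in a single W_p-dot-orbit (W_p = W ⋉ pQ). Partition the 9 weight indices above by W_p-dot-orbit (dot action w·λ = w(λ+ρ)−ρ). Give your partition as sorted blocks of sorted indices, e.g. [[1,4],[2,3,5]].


C ↔ A_2 under row/col permutation; |W(A_2)| = 6.

Folding the 9 weights λ_j+ρ into Ā_23 (reps in the given 2-coord order):

  1: (3, 9);  2: (12, 2);  3: (12, 2);  4: (3, 9);  5: (3, 9);  6: (12, 2);  7: (12, 2);  8: (12, 2);  9: (3, 9)

These 9 weights hit 2 W_23-dot-orbits; sizes (4, 5):

[[1, 4, 5, 9], [2, 3, 6, 7, 8]]


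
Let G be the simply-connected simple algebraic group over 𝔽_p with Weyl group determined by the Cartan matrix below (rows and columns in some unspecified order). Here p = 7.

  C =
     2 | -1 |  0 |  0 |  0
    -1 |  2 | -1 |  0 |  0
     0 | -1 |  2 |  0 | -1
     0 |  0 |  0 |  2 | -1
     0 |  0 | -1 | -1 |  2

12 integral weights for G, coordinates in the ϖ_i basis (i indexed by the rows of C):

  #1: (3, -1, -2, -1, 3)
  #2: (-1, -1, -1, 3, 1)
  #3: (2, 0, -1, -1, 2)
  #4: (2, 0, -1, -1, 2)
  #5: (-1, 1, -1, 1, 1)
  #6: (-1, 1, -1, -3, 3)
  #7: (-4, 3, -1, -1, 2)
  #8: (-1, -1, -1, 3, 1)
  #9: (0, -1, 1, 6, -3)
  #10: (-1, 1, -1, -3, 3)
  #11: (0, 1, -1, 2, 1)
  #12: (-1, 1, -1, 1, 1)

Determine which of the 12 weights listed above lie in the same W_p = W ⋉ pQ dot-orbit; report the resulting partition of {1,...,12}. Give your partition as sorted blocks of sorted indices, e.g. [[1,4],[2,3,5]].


Dynkin diagram of C (from the 8 off-diagonal −1 entries): A_5.

Alcove-folded reps (p=7, 12 weights, presented ϖ-order):

  λ_1+ρ ↦ (3, 1, 0, 0, 3) · λ_2+ρ ↦ (0, 0, 0, 4, 2) · λ_3+ρ ↦ (3, 1, 0, 0, 3) · λ_4+ρ ↦ (3, 1, 0, 0, 3) · λ_5+ρ ↦ (0, 2, 0, 2, 2) · λ_6+ρ ↦ (0, 2, 0, 2, 2) · λ_7+ρ ↦ (3, 1, 0, 0, 3) · λ_8+ρ ↦ (0, 0, 0, 4, 2) · λ_9+ρ ↦ (0, 0, 0, 4, 2) · λ_10+ρ ↦ (0, 2, 0, 2, 2) · λ_11+ρ ↦ (0, 2, 0, 2, 2) · λ_12+ρ ↦ (0, 2, 0, 2, 2)

Partition of {1..12} into 3 W_7-dot-orbits:

[[1, 3, 4, 7], [2, 8, 9], [5, 6, 10, 11, 12]]


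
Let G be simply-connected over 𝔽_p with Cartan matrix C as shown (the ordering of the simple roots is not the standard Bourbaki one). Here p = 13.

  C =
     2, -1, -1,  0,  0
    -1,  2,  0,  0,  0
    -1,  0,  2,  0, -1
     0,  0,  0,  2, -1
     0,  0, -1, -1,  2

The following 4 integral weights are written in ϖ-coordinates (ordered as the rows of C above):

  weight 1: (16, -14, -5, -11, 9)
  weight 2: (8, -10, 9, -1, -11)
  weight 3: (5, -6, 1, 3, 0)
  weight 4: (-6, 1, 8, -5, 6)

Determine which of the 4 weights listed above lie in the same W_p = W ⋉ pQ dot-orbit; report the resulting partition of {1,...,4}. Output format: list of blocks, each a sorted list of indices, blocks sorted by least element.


A_5 Cartan matrix, 5 simple roots permuted; ρ=(1,1,1,1,1).

λ_j+ρ reflected into Ā_13 (⟨·,θ^∨⟩≤13); 5-tuples as given:

  λ_1 → (0, 3, 0, 4, 0);  λ_2 → (0, 3, 0, 4, 0);  λ_3 → (1, 5, 2, 4, 1);  λ_4 → (2, 0, 4, 1, 3)

Linkage partition of the 4 weights (3 classes, p=13):

[[1, 2], [3], [4]]


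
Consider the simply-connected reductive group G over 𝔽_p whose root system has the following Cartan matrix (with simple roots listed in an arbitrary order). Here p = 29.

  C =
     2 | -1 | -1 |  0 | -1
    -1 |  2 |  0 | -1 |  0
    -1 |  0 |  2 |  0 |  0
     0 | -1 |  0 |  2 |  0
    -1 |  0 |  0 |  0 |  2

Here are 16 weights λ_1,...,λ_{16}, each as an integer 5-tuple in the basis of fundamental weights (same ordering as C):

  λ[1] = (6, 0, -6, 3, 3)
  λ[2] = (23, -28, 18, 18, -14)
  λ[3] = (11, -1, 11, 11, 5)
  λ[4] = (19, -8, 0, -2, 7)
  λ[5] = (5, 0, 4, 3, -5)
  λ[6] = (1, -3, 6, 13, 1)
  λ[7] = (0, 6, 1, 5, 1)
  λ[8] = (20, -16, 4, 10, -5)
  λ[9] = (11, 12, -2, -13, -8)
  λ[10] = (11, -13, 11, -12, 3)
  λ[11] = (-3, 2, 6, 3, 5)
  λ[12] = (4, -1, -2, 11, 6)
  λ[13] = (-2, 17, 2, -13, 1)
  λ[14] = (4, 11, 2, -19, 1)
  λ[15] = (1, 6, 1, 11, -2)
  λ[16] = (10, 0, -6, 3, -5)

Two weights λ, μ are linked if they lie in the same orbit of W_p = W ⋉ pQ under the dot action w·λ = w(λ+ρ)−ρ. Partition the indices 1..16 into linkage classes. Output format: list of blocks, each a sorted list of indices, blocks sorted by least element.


D_5 Cartan matrix, 5 simple roots permuted; ρ=(1,1,1,1,1).

Alcove-folded reps (p=29, 16 weights, presented ϖ-order):

  1: (2, 1, 5, 4, 4);  2: (1, 7, 2, 6, 2);  3: (4, 0, 1, 12, 7);  4: (0, 7, 1, 5, 8);  5: (2, 1, 5, 4, 4);  6: (0, 2, 7, 12, 2);  7: (1, 7, 2, 6, 2);  8: (2, 1, 5, 4, 4);  9: (4, 0, 1, 12, 7);  10: (4, 0, 1, 12, 7);  11: (2, 1, 5, 4, 4);  12: (4, 0, 1, 12, 7);  13: (1, 5, 2, 12, 1);  14: (1, 5, 2, 12, 1);  15: (1, 5, 2, 12, 1);  16: (2, 1, 5, 4, 4)

These 16 weights hit 6 W_29-dot-orbits; sizes (5, 2, 4, 1, 1, 3):

[[1, 5, 8, 11, 16], [2, 7], [3, 9, 10, 12], [4], [6], [13, 14, 15]]


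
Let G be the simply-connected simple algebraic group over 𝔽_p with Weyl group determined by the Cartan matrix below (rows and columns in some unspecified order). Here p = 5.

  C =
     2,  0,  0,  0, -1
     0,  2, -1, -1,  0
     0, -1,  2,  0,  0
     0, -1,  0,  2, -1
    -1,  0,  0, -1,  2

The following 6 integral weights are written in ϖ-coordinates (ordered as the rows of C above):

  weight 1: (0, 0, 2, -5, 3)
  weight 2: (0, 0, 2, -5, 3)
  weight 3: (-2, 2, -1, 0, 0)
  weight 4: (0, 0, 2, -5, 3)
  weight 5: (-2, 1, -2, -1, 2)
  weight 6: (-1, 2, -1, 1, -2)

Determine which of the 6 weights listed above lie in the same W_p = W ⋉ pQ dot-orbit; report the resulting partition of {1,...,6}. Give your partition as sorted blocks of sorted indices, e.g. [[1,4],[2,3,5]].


Root system A_5: the 5×5 matrix C matches after relabeling.

Alcove-folded reps (p=5, 6 weights, presented ϖ-order):

  [1] (1, 3, 0, 1, 0)
  [2] (1, 3, 0, 1, 0)
  [3] (1, 3, 0, 1, 0)
  [4] (1, 3, 0, 1, 0)
  [5] (1, 1, 1, 0, 2)
  [6] (1, 3, 0, 1, 0)

2 distinct reps among the 6 weights ⇒ 2 W_5-linkage classes:

[[1, 2, 3, 4, 6], [5]]


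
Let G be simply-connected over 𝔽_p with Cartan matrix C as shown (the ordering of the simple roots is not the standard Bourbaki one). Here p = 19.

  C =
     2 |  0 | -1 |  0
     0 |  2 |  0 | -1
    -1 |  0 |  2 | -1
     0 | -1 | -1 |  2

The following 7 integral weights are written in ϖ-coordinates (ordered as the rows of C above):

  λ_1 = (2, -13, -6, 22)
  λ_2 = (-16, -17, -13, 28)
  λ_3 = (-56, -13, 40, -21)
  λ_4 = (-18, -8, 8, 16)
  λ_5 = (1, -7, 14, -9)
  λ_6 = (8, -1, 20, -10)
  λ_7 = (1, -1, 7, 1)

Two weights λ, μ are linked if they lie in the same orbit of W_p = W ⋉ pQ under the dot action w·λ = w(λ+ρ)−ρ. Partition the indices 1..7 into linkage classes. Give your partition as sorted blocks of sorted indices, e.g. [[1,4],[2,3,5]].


A_4 Cartan matrix, 4 simple roots permuted; ρ=(1,1,1,1).

Each λ_j+ρ reduced to Ā_19; 4-tuples below use C's row order:

  λ_1+ρ ↦ (2, 8, 1, 6) · λ_2+ρ ↦ (2, 8, 1, 6) · λ_3+ρ ↦ (2, 8, 1, 6) · λ_4+ρ ↦ (2, 0, 8, 2) · λ_5+ρ ↦ (2, 8, 1, 6) · λ_6+ρ ↦ (2, 0, 8, 2) · λ_7+ρ ↦ (2, 0, 8, 2)

The 7 indices split into 2 linkage classes (same alcove rep ⇔ same W_19-dot-orbit):

[[1, 2, 3, 5], [4, 6, 7]]


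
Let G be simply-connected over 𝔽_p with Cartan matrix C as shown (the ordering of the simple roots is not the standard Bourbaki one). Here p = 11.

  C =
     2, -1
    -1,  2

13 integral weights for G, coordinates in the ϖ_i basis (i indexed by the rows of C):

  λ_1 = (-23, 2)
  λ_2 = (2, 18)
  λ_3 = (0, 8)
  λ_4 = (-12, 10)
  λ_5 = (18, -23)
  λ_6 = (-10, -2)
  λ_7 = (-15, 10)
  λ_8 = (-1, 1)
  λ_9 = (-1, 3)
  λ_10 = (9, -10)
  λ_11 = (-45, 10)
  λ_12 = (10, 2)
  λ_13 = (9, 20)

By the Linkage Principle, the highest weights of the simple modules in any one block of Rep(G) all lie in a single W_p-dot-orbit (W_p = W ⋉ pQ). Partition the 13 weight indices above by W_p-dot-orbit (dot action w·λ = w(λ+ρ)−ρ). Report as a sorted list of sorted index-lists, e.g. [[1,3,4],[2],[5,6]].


Cartan matrix: type A_2 (|W|=6); un-permuting the 2 rows.

λ_j+ρ reflected into Ā_11 (⟨·,θ^∨⟩≤11); 2-tuples as given:

  [1] (8, 0) · [2] (8, 0) · [3] (1, 9) · [4] (11, 0) · [5] (8, 0) · [6] (1, 9) · [7] (8, 0) · [8] (0, 2) · [9] (0, 4) · [10] (1, 9) · [11] (11, 0) · [12] (8, 0) · [13] (1, 9)

The 13 indices split into 5 linkage classes (same alcove rep ⇔ same W_11-dot-orbit):

[[1, 2, 5, 7, 12], [3, 6, 10, 13], [4, 11], [8], [9]]


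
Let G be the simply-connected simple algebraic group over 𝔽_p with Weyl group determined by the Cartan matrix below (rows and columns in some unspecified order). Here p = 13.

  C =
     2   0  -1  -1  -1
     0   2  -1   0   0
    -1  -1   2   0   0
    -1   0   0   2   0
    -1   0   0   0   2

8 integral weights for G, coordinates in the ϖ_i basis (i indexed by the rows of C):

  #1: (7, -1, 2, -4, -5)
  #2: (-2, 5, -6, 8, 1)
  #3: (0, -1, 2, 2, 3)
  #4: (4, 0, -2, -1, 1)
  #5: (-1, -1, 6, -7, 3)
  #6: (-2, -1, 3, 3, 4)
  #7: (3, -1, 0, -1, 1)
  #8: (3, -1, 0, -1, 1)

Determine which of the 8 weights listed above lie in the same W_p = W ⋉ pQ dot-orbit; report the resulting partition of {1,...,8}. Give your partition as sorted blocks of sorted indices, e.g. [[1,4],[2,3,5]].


Cartan matrix: type D_5 (|W|=1920); un-permuting the 5 rows.

Ā_13 reps of the 8 weights (D_5, coords as presented):

  [1] (1, 0, 1, 3, 4) · [2] (1, 0, 1, 3, 4) · [3] (1, 0, 1, 3, 4) · [4] (4, 0, 1, 0, 2) · [5] (4, 0, 1, 0, 2) · [6] (1, 0, 1, 3, 4) · [7] (4, 0, 1, 0, 2) · [8] (4, 0, 1, 0, 2)

Linkage partition of the 8 weights (2 classes, p=13):

[[1, 2, 3, 6], [4, 5, 7, 8]]


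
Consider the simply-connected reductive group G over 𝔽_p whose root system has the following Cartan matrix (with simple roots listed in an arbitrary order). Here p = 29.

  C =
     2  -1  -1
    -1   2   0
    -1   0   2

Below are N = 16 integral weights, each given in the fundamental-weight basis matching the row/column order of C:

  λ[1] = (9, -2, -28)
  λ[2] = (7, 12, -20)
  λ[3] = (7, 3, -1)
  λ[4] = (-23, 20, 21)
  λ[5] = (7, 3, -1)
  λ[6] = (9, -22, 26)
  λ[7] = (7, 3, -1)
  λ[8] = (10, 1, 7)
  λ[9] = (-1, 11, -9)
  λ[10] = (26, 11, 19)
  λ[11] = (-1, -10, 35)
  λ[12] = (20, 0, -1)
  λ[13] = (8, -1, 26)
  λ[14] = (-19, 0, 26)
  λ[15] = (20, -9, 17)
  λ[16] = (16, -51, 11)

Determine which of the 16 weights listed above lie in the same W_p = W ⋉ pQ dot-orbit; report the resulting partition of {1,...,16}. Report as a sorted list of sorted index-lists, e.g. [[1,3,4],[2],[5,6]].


Root system A_3: the 3×3 matrix C matches after relabeling.

Each λ_j+ρ reduced to Ā_29; 3-tuples below use C's row order:

  1: (1, 17, 9) · 2: (11, 2, 8) · 3: (8, 4, 0) · 4: (21, 1, 0) · 5: (8, 4, 0) · 6: (11, 2, 8) · 7: (8, 4, 0) · 8: (11, 2, 8) · 9: (8, 4, 0) · 10: (1, 17, 9) · 11: (2, 7, 20) · 12: (21, 1, 0) · 13: (2, 7, 20) · 14: (1, 17, 9) · 15: (11, 2, 8) · 16: (8, 4, 0)

The 16 indices split into 5 linkage classes (same alcove rep ⇔ same W_29-dot-orbit):

[[1, 10, 14], [2, 6, 8, 15], [3, 5, 7, 9, 16], [4, 12], [11, 13]]


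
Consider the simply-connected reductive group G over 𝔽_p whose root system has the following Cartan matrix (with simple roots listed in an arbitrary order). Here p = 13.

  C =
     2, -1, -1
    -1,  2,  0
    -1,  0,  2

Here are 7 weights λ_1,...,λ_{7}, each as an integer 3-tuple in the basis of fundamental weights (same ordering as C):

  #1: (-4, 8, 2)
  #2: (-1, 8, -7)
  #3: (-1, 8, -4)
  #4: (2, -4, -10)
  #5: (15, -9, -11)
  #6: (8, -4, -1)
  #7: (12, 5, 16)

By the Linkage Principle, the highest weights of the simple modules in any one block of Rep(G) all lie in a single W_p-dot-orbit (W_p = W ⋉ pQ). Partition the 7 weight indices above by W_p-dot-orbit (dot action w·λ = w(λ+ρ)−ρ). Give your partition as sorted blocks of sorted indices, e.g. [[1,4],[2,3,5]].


Root system A_3: the 3×3 matrix C matches after relabeling.

W_13-reps of the 7 weights in Ā_13 (same 3-coord order as C):

  λ_1+ρ ↦ (3, 6, 0);  λ_2+ρ ↦ (6, 3, 0);  λ_3+ρ ↦ (3, 6, 0);  λ_4+ρ ↦ (3, 6, 0);  λ_5+ρ ↦ (2, 3, 5);  λ_6+ρ ↦ (6, 3, 0);  λ_7+ρ ↦ (6, 3, 0)

The 7 indices split into 3 linkage classes (same alcove rep ⇔ same W_13-dot-orbit):

[[1, 3, 4], [2, 6, 7], [5]]


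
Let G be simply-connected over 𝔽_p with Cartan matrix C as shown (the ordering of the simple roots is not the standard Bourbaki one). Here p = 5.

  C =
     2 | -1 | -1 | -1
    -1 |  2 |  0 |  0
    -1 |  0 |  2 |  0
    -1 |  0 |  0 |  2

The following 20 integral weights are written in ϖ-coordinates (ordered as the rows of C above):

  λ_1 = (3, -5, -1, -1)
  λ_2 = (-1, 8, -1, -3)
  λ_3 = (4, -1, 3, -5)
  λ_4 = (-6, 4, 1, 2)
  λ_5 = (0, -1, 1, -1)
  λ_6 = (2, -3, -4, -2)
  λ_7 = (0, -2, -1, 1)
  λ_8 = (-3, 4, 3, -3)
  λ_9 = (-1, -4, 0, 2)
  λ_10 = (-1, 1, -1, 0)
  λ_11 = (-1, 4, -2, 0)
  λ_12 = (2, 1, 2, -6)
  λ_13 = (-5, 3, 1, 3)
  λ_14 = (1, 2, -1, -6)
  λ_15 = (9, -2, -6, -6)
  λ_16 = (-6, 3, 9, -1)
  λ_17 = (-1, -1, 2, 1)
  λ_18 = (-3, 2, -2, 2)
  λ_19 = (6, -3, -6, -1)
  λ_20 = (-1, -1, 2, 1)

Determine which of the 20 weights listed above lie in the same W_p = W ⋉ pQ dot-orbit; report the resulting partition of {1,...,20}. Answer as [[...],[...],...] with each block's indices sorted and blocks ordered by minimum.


Type D_4, rank 4, |W|=192; reorder rows/cols to standard.

W_5-reps of the 20 weights in Ā_5 (same 4-coord order as C):

    λ_1+ρ ↦ (0, 4, 0, 0)
    λ_2+ρ ↦ (0, 1, 0, 2)
    λ_3+ρ ↦ (0, 4, 0, 0)
    λ_4+ρ ↦ (0, 0, 3, 2)
    λ_5+ρ ↦ (1, 0, 2, 0)
    λ_6+ρ ↦ (0, 1, 0, 2)
    λ_7+ρ ↦ (0, 1, 0, 2)
    λ_8+ρ ↦ (0, 1, 0, 2)
    λ_9+ρ ↦ (1, 0, 2, 0)
    λ_10+ρ ↦ (0, 2, 0, 1)
    λ_11+ρ ↦ (0, 4, 0, 0)
    λ_12+ρ ↦ (0, 1, 0, 2)
    λ_13+ρ ↦ (1, 0, 2, 0)
    λ_14+ρ ↦ (0, 0, 3, 2)
    λ_15+ρ ↦ (0, 4, 0, 0)
    λ_16+ρ ↦ (0, 4, 0, 0)
    λ_17+ρ ↦ (0, 0, 3, 2)
    λ_18+ρ ↦ (1, 0, 2, 0)
    λ_19+ρ ↦ (0, 0, 3, 2)
    λ_20+ρ ↦ (0, 0, 3, 2)

Linkage partition of the 20 weights (5 classes, p=5):

[[1, 3, 11, 15, 16], [2, 6, 7, 8, 12], [4, 14, 17, 19, 20], [5, 9, 13, 18], [10]]


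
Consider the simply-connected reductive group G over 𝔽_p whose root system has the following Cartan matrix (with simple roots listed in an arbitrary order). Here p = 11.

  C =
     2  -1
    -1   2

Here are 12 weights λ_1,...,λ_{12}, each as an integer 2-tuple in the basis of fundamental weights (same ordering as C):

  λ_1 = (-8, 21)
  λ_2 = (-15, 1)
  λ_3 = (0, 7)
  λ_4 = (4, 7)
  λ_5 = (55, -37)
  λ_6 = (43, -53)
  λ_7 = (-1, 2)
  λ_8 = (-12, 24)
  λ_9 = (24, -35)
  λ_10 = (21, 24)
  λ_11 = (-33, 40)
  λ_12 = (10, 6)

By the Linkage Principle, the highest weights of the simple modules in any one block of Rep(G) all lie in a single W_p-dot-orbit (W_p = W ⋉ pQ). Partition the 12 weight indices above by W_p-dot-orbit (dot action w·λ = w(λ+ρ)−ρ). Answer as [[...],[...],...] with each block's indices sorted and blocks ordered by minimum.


A_2 Cartan matrix, 2 simple roots permuted; ρ=(1,1).

W_11-reps of the 12 weights in Ā_11 (same 2-coord order as C):

  λ_1 → (4, 0)
  λ_2 → (1, 8)
  λ_3 → (1, 8)
  λ_4 → (3, 6)
  λ_5 → (1, 8)
  λ_6 → (0, 3)
  λ_7 → (0, 3)
  λ_8 → (0, 3)
  λ_9 → (1, 8)
  λ_10 → (0, 3)
  λ_11 → (1, 8)
  λ_12 → (4, 0)

4 distinct reps among the 12 weights ⇒ 4 W_11-linkage classes:

[[1, 12], [2, 3, 5, 9, 11], [4], [6, 7, 8, 10]]


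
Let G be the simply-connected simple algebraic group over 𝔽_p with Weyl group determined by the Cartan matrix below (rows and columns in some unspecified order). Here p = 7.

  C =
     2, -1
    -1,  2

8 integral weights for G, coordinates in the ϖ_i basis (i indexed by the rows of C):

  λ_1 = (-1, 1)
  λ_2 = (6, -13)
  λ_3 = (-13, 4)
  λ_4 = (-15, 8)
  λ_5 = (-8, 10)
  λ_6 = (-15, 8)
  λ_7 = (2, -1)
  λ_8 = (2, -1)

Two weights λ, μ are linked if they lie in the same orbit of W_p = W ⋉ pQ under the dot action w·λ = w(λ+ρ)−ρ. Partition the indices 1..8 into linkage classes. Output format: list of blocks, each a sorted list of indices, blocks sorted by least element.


Cartan matrix: type A_2 (|W|=6); un-permuting the 2 rows.

Alcove-folded reps (p=7, 8 weights, presented ϖ-order):

  λ_1 → (0, 2)
  λ_2 → (0, 2)
  λ_3 → (0, 2)
  λ_4 → (0, 2)
  λ_5 → (3, 0)
  λ_6 → (0, 2)
  λ_7 → (3, 0)
  λ_8 → (3, 0)

Grouping the 8 weights by Ā_7-representative: 2 linkage classes.

[[1, 2, 3, 4, 6], [5, 7, 8]]
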